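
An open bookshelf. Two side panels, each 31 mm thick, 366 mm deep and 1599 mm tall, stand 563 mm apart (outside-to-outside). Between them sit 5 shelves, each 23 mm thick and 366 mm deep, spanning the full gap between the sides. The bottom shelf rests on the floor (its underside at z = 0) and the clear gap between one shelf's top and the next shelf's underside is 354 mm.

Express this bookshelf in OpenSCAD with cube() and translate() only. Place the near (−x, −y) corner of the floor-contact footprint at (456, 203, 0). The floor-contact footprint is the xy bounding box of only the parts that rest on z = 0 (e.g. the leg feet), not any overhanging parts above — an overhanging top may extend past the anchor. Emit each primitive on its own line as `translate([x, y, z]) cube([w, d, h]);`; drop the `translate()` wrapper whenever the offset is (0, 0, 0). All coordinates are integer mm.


translate([456, 203, 0]) cube([31, 366, 1599]);
translate([988, 203, 0]) cube([31, 366, 1599]);
translate([487, 203, 0]) cube([501, 366, 23]);
translate([487, 203, 377]) cube([501, 366, 23]);
translate([487, 203, 754]) cube([501, 366, 23]);
translate([487, 203, 1131]) cube([501, 366, 23]);
translate([487, 203, 1508]) cube([501, 366, 23]);


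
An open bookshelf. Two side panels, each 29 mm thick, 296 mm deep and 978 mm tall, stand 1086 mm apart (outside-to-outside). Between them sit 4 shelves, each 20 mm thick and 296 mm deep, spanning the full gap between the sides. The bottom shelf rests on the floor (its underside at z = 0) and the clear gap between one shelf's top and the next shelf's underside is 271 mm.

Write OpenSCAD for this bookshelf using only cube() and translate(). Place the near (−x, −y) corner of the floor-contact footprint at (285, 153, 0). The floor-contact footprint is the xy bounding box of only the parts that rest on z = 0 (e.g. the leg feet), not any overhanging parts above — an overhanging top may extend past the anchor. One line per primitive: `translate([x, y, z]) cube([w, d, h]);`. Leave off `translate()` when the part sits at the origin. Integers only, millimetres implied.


translate([285, 153, 0]) cube([29, 296, 978]);
translate([1342, 153, 0]) cube([29, 296, 978]);
translate([314, 153, 0]) cube([1028, 296, 20]);
translate([314, 153, 291]) cube([1028, 296, 20]);
translate([314, 153, 582]) cube([1028, 296, 20]);
translate([314, 153, 873]) cube([1028, 296, 20]);


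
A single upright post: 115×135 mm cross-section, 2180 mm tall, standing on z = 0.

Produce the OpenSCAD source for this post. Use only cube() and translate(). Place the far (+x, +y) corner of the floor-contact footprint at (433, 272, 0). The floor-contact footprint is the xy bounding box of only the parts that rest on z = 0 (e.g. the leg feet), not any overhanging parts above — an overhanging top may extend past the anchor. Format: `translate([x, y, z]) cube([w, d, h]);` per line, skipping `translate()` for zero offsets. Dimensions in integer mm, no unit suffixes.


translate([318, 137, 0]) cube([115, 135, 2180]);


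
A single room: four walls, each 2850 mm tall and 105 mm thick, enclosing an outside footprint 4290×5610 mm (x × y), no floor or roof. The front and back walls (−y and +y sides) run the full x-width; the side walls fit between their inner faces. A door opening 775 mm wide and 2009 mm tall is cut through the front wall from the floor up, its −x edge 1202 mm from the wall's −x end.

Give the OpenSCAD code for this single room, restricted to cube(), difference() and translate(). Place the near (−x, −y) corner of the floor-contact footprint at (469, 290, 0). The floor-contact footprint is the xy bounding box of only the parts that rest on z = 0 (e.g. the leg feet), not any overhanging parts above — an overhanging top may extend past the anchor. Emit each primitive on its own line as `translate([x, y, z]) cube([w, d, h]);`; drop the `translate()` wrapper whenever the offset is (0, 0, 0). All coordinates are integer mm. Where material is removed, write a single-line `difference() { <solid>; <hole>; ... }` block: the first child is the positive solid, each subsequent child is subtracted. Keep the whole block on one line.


difference() { translate([469, 290, 0]) cube([4290, 105, 2850]); translate([1671, 290, 0]) cube([775, 105, 2009]); }
translate([469, 5795, 0]) cube([4290, 105, 2850]);
translate([469, 395, 0]) cube([105, 5400, 2850]);
translate([4654, 395, 0]) cube([105, 5400, 2850]);


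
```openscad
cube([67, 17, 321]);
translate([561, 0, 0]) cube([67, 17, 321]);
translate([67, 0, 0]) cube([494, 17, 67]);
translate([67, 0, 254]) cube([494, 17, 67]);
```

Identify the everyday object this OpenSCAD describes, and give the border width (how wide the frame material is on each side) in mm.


A picture frame. The border width is 67 mm.

Four thin pieces enclosing a rectangular opening — a picture frame. The two full-height stiles are 321 mm tall; the top rail sits at z = 254 and is 67 mm tall, so the border above the opening is 321 − 254 = 67 mm, matching the stile x-width.


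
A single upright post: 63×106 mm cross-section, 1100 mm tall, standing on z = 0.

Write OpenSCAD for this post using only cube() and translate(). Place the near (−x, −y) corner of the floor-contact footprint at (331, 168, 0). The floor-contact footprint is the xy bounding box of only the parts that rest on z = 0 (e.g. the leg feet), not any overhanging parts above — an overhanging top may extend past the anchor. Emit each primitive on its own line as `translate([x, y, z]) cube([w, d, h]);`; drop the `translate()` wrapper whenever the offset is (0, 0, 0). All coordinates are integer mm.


translate([331, 168, 0]) cube([63, 106, 1100]);


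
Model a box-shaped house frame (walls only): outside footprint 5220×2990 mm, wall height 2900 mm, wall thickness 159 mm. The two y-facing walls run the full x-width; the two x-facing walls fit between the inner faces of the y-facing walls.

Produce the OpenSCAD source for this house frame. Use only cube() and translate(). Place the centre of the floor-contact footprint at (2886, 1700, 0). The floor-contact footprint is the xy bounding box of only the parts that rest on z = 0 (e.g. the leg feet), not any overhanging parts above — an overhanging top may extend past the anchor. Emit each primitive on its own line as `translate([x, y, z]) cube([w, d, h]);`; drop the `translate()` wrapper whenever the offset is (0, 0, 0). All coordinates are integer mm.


translate([276, 205, 0]) cube([5220, 159, 2900]);
translate([276, 3036, 0]) cube([5220, 159, 2900]);
translate([276, 364, 0]) cube([159, 2672, 2900]);
translate([5337, 364, 0]) cube([159, 2672, 2900]);


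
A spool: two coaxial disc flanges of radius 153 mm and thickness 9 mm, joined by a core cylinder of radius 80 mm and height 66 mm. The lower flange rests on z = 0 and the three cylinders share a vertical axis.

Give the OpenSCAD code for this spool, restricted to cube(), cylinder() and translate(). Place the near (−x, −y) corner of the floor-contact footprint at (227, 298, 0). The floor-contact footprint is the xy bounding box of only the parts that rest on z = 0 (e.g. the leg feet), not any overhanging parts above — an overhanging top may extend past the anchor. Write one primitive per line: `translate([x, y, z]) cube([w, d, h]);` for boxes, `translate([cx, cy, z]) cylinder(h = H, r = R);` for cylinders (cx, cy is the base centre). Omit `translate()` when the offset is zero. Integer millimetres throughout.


translate([380, 451, 0]) cylinder(h = 9, r = 153);
translate([380, 451, 9]) cylinder(h = 66, r = 80);
translate([380, 451, 75]) cylinder(h = 9, r = 153);


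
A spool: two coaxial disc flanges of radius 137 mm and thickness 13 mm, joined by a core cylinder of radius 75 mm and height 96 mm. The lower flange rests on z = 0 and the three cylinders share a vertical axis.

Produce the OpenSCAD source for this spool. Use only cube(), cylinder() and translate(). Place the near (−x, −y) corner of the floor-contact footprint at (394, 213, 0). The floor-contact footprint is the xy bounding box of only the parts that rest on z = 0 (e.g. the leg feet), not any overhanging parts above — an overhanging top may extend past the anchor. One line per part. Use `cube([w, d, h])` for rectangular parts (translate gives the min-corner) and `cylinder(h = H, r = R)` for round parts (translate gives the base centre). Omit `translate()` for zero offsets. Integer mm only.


translate([531, 350, 0]) cylinder(h = 13, r = 137);
translate([531, 350, 13]) cylinder(h = 96, r = 75);
translate([531, 350, 109]) cylinder(h = 13, r = 137);


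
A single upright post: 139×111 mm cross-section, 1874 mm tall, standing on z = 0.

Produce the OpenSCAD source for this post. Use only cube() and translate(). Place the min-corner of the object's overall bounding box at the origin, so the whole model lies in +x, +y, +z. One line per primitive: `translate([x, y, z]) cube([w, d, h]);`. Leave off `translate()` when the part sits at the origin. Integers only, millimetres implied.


cube([139, 111, 1874]);


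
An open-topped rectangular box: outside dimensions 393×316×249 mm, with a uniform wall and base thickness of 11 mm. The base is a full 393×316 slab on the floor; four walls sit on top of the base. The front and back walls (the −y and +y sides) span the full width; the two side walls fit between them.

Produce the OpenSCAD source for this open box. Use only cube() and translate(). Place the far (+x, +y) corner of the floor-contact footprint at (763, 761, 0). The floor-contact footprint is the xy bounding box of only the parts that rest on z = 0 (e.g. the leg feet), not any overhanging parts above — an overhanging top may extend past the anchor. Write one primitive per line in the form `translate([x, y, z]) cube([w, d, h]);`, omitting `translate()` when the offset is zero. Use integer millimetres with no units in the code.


translate([370, 445, 0]) cube([393, 316, 11]);
translate([370, 445, 11]) cube([393, 11, 238]);
translate([370, 750, 11]) cube([393, 11, 238]);
translate([370, 456, 11]) cube([11, 294, 238]);
translate([752, 456, 11]) cube([11, 294, 238]);


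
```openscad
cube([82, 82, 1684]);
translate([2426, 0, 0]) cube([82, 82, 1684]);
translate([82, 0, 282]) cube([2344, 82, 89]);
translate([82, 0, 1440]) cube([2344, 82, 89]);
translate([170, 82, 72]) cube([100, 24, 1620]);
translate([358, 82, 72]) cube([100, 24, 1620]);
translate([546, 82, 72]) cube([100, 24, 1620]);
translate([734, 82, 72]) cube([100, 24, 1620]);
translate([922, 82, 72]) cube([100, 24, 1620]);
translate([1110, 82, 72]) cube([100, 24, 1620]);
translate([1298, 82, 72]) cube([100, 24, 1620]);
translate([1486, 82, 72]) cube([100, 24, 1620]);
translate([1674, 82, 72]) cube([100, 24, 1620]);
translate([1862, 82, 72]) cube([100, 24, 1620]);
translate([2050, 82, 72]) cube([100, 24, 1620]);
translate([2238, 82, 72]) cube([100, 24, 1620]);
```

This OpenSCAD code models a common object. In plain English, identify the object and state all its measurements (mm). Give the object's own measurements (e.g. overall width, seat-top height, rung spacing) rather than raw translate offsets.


A fence section. Two 82×82 mm posts, 1684 mm tall, stand on the floor with a clear span of 2344 mm between their inner faces. Two horizontal rails of 82×89 mm section span the gap between the posts with their undersides at z = 282 mm and z = 1440 mm, flush with the posts' −y face. 12 pickets, each 100 mm wide, 24 mm thick and 1620 mm tall, are fixed to the +y face of the rails with their bottoms at z = 72 mm, spaced across the span with a 88 mm gap after the −x post and between neighbouring pickets and before the +x post.


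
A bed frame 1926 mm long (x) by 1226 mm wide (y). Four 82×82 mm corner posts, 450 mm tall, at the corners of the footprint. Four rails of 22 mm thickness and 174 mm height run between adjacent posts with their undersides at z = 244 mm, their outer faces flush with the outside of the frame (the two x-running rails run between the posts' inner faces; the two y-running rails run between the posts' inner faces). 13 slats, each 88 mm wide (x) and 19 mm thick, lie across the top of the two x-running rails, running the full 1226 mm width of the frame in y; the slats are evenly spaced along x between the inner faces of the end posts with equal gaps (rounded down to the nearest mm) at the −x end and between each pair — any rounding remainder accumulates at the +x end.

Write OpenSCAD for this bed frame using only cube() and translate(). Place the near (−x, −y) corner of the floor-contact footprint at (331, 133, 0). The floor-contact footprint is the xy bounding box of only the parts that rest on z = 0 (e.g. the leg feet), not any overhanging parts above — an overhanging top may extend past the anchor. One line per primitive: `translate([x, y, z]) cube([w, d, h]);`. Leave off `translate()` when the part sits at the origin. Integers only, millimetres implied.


translate([331, 133, 0]) cube([82, 82, 450]);
translate([331, 1277, 0]) cube([82, 82, 450]);
translate([2175, 133, 0]) cube([82, 82, 450]);
translate([2175, 1277, 0]) cube([82, 82, 450]);
translate([413, 133, 244]) cube([1762, 22, 174]);
translate([413, 1337, 244]) cube([1762, 22, 174]);
translate([331, 215, 244]) cube([22, 1062, 174]);
translate([2235, 215, 244]) cube([22, 1062, 174]);
translate([457, 133, 418]) cube([88, 1226, 19]);
translate([589, 133, 418]) cube([88, 1226, 19]);
translate([721, 133, 418]) cube([88, 1226, 19]);
translate([853, 133, 418]) cube([88, 1226, 19]);
translate([985, 133, 418]) cube([88, 1226, 19]);
translate([1117, 133, 418]) cube([88, 1226, 19]);
translate([1249, 133, 418]) cube([88, 1226, 19]);
translate([1381, 133, 418]) cube([88, 1226, 19]);
translate([1513, 133, 418]) cube([88, 1226, 19]);
translate([1645, 133, 418]) cube([88, 1226, 19]);
translate([1777, 133, 418]) cube([88, 1226, 19]);
translate([1909, 133, 418]) cube([88, 1226, 19]);
translate([2041, 133, 418]) cube([88, 1226, 19]);


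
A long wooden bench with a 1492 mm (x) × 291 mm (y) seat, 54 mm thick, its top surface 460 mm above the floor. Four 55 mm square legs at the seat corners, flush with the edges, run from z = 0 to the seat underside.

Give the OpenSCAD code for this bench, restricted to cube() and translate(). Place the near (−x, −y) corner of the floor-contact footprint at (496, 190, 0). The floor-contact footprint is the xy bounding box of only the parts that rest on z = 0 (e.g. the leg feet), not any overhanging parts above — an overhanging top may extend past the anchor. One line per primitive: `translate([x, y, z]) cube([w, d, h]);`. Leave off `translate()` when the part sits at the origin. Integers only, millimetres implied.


translate([496, 190, 406]) cube([1492, 291, 54]);
translate([496, 190, 0]) cube([55, 55, 406]);
translate([496, 426, 0]) cube([55, 55, 406]);
translate([1933, 190, 0]) cube([55, 55, 406]);
translate([1933, 426, 0]) cube([55, 55, 406]);


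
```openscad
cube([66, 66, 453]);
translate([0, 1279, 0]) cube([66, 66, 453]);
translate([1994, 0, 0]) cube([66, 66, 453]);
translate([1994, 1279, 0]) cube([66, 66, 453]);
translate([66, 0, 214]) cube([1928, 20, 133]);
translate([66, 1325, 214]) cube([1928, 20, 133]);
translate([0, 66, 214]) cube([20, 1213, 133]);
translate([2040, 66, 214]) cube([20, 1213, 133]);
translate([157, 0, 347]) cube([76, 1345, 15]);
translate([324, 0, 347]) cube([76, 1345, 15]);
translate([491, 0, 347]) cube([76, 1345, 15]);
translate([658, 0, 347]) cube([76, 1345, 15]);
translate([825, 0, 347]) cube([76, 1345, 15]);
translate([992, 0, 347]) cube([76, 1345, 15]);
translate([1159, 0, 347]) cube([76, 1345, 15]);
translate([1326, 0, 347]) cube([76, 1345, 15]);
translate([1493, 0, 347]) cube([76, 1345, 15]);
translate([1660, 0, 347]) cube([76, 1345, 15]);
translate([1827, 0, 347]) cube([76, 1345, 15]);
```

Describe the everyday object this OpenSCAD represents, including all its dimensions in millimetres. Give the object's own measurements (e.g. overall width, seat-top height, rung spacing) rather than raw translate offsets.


A bed frame 2060 mm long (x) by 1345 mm wide (y). Four 66×66 mm corner posts, 453 mm tall, at the corners of the footprint. Four rails of 20 mm thickness and 133 mm height run between adjacent posts with their undersides at z = 214 mm, their outer faces flush with the outside of the frame (the two x-running rails run between the posts' inner faces; the two y-running rails run between the posts' inner faces). 11 slats, each 76 mm wide (x) and 15 mm thick, lie across the top of the two x-running rails, running the full 1345 mm width of the frame in y; along x they sit between the end posts with a 91 mm gap after the −x posts and between neighbouring slats and before the +x posts.


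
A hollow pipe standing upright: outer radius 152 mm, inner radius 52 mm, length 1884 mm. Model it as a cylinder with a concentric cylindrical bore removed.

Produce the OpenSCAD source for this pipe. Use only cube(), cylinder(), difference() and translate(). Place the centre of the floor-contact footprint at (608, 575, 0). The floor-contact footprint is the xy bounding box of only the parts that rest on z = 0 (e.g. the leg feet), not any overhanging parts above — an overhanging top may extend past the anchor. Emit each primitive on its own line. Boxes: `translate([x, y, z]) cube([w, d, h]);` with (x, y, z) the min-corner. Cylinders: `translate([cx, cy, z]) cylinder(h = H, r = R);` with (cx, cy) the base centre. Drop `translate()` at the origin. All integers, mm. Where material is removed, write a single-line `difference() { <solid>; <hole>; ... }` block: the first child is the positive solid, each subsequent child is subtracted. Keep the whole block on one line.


difference() { translate([608, 575, 0]) cylinder(h = 1884, r = 152); translate([608, 575, 0]) cylinder(h = 1884, r = 52); }


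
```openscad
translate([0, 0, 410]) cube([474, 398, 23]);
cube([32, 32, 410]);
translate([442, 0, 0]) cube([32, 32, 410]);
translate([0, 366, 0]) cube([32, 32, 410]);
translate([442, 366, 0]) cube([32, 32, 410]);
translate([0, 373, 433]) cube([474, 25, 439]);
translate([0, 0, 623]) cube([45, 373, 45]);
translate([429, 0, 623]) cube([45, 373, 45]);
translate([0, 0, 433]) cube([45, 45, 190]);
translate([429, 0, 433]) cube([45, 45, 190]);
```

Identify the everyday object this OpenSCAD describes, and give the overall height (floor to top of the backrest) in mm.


A chair. The overall height is 872 mm.

A slab on four corner posts with a tall panel at the back — a chair. The seat slab sits at z = 410 with thickness 23, and the 439 mm backrest starts at the seat top, so the overall height is 410 + 23 + 439 = 872 mm.


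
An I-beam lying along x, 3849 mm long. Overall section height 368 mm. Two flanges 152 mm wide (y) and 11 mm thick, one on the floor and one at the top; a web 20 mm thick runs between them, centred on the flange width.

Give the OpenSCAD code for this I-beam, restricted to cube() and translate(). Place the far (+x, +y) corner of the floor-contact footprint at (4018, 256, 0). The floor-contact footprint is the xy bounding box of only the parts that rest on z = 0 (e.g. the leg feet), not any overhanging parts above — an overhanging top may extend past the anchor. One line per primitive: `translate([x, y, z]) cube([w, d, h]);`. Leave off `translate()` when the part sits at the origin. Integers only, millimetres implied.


translate([169, 104, 0]) cube([3849, 152, 11]);
translate([169, 170, 11]) cube([3849, 20, 346]);
translate([169, 104, 357]) cube([3849, 152, 11]);


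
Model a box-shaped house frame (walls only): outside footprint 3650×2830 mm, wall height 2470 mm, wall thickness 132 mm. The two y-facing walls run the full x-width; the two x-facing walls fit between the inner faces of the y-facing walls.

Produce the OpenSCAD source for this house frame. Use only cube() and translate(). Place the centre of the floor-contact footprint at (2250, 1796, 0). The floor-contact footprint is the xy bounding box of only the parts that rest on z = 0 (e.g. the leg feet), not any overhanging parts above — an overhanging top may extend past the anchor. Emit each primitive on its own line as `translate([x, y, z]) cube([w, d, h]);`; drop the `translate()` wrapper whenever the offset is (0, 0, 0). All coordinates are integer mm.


translate([425, 381, 0]) cube([3650, 132, 2470]);
translate([425, 3079, 0]) cube([3650, 132, 2470]);
translate([425, 513, 0]) cube([132, 2566, 2470]);
translate([3943, 513, 0]) cube([132, 2566, 2470]);


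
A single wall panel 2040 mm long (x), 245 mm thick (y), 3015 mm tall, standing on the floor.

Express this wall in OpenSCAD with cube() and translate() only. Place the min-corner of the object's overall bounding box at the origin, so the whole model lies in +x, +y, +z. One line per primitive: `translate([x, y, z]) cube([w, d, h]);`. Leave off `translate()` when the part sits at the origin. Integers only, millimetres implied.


cube([2040, 245, 3015]);


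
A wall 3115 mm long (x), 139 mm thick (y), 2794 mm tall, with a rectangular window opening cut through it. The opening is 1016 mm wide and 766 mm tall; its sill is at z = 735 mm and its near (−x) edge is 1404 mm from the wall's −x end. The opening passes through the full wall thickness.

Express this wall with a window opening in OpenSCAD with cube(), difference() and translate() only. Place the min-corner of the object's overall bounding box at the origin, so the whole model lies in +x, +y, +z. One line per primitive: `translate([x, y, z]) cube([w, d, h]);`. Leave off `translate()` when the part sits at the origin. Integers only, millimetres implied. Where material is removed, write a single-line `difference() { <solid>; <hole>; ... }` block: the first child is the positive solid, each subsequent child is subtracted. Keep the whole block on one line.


difference() { cube([3115, 139, 2794]); translate([1404, 0, 735]) cube([1016, 139, 766]); }


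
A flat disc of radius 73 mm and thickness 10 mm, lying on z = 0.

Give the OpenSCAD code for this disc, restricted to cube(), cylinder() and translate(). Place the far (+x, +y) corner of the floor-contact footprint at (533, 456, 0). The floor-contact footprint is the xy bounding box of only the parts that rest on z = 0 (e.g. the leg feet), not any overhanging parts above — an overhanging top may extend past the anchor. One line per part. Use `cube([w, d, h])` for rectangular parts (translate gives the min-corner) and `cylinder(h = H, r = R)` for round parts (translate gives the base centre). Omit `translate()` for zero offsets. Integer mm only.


translate([460, 383, 0]) cylinder(h = 10, r = 73);


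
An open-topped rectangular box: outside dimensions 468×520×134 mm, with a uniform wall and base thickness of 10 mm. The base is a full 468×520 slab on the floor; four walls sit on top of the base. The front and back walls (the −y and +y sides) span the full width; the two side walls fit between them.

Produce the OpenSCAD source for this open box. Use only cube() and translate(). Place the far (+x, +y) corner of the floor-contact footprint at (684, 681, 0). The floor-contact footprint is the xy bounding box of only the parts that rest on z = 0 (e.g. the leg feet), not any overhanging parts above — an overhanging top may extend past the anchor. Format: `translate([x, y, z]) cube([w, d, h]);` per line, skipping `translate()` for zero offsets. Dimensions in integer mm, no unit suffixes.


translate([216, 161, 0]) cube([468, 520, 10]);
translate([216, 161, 10]) cube([468, 10, 124]);
translate([216, 671, 10]) cube([468, 10, 124]);
translate([216, 171, 10]) cube([10, 500, 124]);
translate([674, 171, 10]) cube([10, 500, 124]);


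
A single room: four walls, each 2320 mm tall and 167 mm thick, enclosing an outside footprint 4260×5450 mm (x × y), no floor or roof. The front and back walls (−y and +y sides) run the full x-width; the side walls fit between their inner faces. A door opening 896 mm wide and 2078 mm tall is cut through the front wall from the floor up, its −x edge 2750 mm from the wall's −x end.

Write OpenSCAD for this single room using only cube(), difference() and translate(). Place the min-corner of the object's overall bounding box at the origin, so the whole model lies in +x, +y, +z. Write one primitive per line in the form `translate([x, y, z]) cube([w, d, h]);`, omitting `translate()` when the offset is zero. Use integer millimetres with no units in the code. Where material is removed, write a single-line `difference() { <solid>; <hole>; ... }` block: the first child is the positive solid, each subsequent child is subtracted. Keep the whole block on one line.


difference() { cube([4260, 167, 2320]); translate([2750, 0, 0]) cube([896, 167, 2078]); }
translate([0, 5283, 0]) cube([4260, 167, 2320]);
translate([0, 167, 0]) cube([167, 5116, 2320]);
translate([4093, 167, 0]) cube([167, 5116, 2320]);


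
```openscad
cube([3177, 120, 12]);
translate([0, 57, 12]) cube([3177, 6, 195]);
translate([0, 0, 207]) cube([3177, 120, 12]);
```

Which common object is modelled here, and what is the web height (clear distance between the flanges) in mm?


An I-beam. The web height is 195 mm.

Two wide flanges with a thin centred web — an I-beam. Overall 219 mm minus two 12 mm flanges gives a web of 219 − 2·12 = 195 mm.


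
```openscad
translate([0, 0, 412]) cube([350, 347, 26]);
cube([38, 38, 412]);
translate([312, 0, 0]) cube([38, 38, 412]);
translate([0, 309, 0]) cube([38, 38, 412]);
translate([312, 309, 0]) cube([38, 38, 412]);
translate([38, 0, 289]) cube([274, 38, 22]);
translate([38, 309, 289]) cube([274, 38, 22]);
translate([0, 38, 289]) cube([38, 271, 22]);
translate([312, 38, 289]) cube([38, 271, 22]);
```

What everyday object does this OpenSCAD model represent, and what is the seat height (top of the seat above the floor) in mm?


A stool. The seat height is 438 mm.

A 350×347×26 slab at z = 412 on four corner posts — a stool. The seat top is 412 + 26 = 438 mm.


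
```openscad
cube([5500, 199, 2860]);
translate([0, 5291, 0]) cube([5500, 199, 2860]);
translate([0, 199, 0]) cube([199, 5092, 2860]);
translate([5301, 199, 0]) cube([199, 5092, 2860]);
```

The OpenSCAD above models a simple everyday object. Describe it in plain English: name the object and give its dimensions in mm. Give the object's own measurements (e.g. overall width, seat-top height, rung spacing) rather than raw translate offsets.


The wall frame of a small rectangular building: four walls, each 2860 mm tall and 199 mm thick, enclosing a footprint 5500 mm (x) by 5490 mm (y) outside-to-outside, with no floor or roof. The front and back walls (the −y and +y sides) span the full width; the two side walls fit between them.


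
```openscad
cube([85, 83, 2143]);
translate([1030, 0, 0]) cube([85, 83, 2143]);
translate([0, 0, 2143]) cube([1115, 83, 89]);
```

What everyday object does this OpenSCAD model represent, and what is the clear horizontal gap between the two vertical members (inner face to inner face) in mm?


A door frame. The clear opening width is 945 mm.

Two 2143 mm tall posts with a header on top — a door frame. The left jamb is 85 mm wide at x = 0; the right jamb starts at x = 1030. The clear opening is 1030 − 85 = 945 mm.


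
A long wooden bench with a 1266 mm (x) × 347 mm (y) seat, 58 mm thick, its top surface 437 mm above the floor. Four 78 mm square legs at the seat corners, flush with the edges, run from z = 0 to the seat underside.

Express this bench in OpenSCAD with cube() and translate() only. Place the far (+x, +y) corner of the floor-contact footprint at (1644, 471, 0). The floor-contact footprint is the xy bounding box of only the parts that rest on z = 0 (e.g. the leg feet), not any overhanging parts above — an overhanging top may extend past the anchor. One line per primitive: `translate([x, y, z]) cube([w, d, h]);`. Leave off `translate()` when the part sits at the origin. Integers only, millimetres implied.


translate([378, 124, 379]) cube([1266, 347, 58]);
translate([378, 124, 0]) cube([78, 78, 379]);
translate([378, 393, 0]) cube([78, 78, 379]);
translate([1566, 124, 0]) cube([78, 78, 379]);
translate([1566, 393, 0]) cube([78, 78, 379]);


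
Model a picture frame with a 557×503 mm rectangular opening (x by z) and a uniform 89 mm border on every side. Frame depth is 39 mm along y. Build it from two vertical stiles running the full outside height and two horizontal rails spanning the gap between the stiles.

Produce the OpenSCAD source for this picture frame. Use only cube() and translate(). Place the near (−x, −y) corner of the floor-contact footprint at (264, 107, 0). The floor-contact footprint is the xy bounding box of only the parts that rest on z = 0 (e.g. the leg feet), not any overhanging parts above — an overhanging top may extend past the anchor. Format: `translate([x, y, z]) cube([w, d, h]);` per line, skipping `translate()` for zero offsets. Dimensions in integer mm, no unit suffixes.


translate([264, 107, 0]) cube([89, 39, 681]);
translate([910, 107, 0]) cube([89, 39, 681]);
translate([353, 107, 0]) cube([557, 39, 89]);
translate([353, 107, 592]) cube([557, 39, 89]);


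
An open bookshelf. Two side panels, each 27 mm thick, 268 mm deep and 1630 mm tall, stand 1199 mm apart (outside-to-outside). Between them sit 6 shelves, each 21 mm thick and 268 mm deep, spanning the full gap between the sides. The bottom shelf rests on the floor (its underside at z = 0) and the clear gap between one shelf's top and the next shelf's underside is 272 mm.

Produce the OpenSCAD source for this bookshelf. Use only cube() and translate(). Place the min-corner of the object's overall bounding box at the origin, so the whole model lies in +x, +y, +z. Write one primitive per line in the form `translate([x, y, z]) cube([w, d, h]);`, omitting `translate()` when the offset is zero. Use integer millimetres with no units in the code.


cube([27, 268, 1630]);
translate([1172, 0, 0]) cube([27, 268, 1630]);
translate([27, 0, 0]) cube([1145, 268, 21]);
translate([27, 0, 293]) cube([1145, 268, 21]);
translate([27, 0, 586]) cube([1145, 268, 21]);
translate([27, 0, 879]) cube([1145, 268, 21]);
translate([27, 0, 1172]) cube([1145, 268, 21]);
translate([27, 0, 1465]) cube([1145, 268, 21]);


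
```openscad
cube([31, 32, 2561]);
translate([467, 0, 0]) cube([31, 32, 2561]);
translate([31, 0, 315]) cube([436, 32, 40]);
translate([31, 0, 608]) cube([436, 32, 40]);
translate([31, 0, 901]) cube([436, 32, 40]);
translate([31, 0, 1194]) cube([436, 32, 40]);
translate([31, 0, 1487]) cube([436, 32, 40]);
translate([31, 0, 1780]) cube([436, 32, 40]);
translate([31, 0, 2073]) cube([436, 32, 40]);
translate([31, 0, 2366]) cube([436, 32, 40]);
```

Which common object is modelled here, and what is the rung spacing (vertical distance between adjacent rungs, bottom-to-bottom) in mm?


A ladder. The rung spacing is 293 mm.

Two tall 31×32 posts with 8 short bars between them — a ladder. Adjacent rungs sit at z = 315 and z = 608, so the spacing is 608 − 315 = 293 mm.


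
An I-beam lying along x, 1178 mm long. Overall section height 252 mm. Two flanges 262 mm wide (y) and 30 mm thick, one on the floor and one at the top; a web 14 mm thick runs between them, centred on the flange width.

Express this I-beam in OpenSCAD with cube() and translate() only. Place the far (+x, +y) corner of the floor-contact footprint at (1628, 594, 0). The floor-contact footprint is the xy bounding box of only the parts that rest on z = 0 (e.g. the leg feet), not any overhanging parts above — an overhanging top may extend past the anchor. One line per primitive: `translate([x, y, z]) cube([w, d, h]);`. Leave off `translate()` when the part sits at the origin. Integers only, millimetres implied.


translate([450, 332, 0]) cube([1178, 262, 30]);
translate([450, 456, 30]) cube([1178, 14, 192]);
translate([450, 332, 222]) cube([1178, 262, 30]);


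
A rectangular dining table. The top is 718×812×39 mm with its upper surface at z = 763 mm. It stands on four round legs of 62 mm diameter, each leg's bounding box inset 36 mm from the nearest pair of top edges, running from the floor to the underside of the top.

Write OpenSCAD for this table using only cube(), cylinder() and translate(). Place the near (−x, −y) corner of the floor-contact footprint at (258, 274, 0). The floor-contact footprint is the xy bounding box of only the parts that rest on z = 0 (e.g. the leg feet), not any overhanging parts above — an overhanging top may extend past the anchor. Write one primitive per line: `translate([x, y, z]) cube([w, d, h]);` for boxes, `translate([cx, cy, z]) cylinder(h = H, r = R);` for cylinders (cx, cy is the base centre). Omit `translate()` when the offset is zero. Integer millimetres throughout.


translate([222, 238, 724]) cube([718, 812, 39]);
translate([289, 305, 0]) cylinder(h = 724, r = 31);
translate([873, 305, 0]) cylinder(h = 724, r = 31);
translate([289, 983, 0]) cylinder(h = 724, r = 31);
translate([873, 983, 0]) cylinder(h = 724, r = 31);


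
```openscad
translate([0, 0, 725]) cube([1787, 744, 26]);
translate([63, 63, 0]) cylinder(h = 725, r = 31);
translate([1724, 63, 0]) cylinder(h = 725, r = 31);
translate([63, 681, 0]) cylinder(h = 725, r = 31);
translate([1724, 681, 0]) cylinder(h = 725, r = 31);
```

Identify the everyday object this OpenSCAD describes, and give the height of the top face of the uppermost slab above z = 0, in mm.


A table. The table height is 751 mm.

A 1787×744×26 slab sits at z = 725 on four Ø62 mm round legs — a table. The top surface is at 725 + 26 = 751 mm.


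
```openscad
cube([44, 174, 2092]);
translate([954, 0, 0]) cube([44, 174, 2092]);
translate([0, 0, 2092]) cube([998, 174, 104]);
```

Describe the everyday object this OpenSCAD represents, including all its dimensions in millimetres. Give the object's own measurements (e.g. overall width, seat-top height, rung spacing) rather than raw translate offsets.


A door frame. The clear opening is 910 mm wide and 2092 mm high. Two 44 mm wide jambs, 174 mm deep, stand either side of the opening from the floor to the top of the opening. A 104 mm thick head sits across the top of both jambs, spanning the full outside width of the frame.


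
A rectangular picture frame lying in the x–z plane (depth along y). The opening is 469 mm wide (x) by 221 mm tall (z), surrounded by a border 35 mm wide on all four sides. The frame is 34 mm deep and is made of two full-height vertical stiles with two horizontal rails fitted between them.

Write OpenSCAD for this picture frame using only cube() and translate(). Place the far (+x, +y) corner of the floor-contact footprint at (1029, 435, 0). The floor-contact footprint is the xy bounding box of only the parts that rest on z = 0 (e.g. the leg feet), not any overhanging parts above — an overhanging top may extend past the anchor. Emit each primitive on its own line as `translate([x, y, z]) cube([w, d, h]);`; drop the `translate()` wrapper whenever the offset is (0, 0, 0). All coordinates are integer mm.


translate([490, 401, 0]) cube([35, 34, 291]);
translate([994, 401, 0]) cube([35, 34, 291]);
translate([525, 401, 0]) cube([469, 34, 35]);
translate([525, 401, 256]) cube([469, 34, 35]);


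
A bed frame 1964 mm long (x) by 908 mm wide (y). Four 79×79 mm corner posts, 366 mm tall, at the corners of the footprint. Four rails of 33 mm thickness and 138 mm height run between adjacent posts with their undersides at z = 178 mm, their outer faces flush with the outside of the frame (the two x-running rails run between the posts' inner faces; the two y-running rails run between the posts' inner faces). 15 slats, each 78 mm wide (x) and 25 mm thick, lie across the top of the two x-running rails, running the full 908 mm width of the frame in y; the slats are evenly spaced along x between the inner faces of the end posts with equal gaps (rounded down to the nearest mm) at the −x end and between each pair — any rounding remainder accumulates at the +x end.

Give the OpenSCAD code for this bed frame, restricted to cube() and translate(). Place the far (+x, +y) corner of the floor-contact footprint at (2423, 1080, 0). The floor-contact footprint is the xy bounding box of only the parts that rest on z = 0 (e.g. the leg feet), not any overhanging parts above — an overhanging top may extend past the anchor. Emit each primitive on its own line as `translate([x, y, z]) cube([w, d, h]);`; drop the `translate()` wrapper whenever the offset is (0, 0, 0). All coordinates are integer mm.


// slat z = rail_z + rail_h = 178 + 138 = 316
// slat gap = ⌊(1806 − 15·78) / 16⌋ = 39
translate([459, 172, 0]) cube([79, 79, 366]);
translate([459, 1001, 0]) cube([79, 79, 366]);
translate([2344, 172, 0]) cube([79, 79, 366]);
translate([2344, 1001, 0]) cube([79, 79, 366]);
translate([538, 172, 178]) cube([1806, 33, 138]);
translate([538, 1047, 178]) cube([1806, 33, 138]);
translate([459, 251, 178]) cube([33, 750, 138]);
translate([2390, 251, 178]) cube([33, 750, 138]);
translate([577, 172, 316]) cube([78, 908, 25]);
translate([694, 172, 316]) cube([78, 908, 25]);
translate([811, 172, 316]) cube([78, 908, 25]);
translate([928, 172, 316]) cube([78, 908, 25]);
translate([1045, 172, 316]) cube([78, 908, 25]);
translate([1162, 172, 316]) cube([78, 908, 25]);
translate([1279, 172, 316]) cube([78, 908, 25]);
translate([1396, 172, 316]) cube([78, 908, 25]);
translate([1513, 172, 316]) cube([78, 908, 25]);
translate([1630, 172, 316]) cube([78, 908, 25]);
translate([1747, 172, 316]) cube([78, 908, 25]);
translate([1864, 172, 316]) cube([78, 908, 25]);
translate([1981, 172, 316]) cube([78, 908, 25]);
translate([2098, 172, 316]) cube([78, 908, 25]);
translate([2215, 172, 316]) cube([78, 908, 25]);


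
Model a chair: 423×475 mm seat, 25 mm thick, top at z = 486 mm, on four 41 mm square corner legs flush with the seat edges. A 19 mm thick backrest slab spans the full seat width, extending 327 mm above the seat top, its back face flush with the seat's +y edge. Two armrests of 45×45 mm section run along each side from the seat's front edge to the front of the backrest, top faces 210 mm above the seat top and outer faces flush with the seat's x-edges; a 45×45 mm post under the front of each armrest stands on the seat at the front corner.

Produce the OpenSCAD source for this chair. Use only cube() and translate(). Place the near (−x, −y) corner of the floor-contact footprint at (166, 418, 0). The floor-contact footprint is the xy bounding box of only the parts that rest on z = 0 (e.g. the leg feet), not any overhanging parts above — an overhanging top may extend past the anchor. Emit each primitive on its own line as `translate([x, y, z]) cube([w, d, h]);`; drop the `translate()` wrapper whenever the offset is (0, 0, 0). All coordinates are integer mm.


translate([166, 418, 461]) cube([423, 475, 25]);
translate([166, 418, 0]) cube([41, 41, 461]);
translate([548, 418, 0]) cube([41, 41, 461]);
translate([166, 852, 0]) cube([41, 41, 461]);
translate([548, 852, 0]) cube([41, 41, 461]);
translate([166, 874, 486]) cube([423, 19, 327]);
translate([166, 418, 651]) cube([45, 456, 45]);
translate([544, 418, 651]) cube([45, 456, 45]);
translate([166, 418, 486]) cube([45, 45, 165]);
translate([544, 418, 486]) cube([45, 45, 165]);


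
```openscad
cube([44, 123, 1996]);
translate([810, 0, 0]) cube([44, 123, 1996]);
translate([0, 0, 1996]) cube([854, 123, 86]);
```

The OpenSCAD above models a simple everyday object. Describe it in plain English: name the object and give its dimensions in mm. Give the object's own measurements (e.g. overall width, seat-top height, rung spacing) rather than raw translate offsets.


A door frame. The clear opening is 766 mm wide and 1996 mm high. Two 44 mm wide jambs, 123 mm deep, stand either side of the opening from the floor to the top of the opening. A 86 mm thick head sits across the top of both jambs, spanning the full outside width of the frame.


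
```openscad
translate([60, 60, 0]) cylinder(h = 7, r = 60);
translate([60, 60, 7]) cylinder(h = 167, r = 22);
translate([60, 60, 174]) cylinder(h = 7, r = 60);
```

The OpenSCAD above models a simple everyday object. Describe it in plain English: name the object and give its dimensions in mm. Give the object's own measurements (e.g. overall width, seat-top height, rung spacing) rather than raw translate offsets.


A spool: two coaxial disc flanges of radius 60 mm and thickness 7 mm, joined by a core cylinder of radius 22 mm and height 167 mm. The lower flange rests on z = 0 and the three cylinders share a vertical axis.
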